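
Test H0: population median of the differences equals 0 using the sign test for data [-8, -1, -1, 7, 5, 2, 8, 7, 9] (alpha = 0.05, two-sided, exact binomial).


Step 1: Discard zero differences. Original n = 9; n_eff = number of nonzero differences = 9.
Nonzero differences (with sign): -8, -1, -1, +7, +5, +2, +8, +7, +9
Step 2: Count signs: positive = 6, negative = 3.
Step 3: Under H0: P(positive) = 0.5, so the number of positives S ~ Bin(9, 0.5).
Step 4: Two-sided exact p-value = sum of Bin(9,0.5) probabilities at or below the observed probability = 0.507812.
Step 5: alpha = 0.05. fail to reject H0.

n_eff = 9, pos = 6, neg = 3, p = 0.507812, fail to reject H0.


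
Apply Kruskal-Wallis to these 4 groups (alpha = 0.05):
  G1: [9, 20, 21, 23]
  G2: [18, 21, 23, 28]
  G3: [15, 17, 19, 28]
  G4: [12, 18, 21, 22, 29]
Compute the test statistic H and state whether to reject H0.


Step 1: Combine all N = 17 observations and assign midranks.
sorted (value, group, rank): (9,G1,1), (12,G4,2), (15,G3,3), (17,G3,4), (18,G2,5.5), (18,G4,5.5), (19,G3,7), (20,G1,8), (21,G1,10), (21,G2,10), (21,G4,10), (22,G4,12), (23,G1,13.5), (23,G2,13.5), (28,G2,15.5), (28,G3,15.5), (29,G4,17)
Step 2: Sum ranks within each group.
R_1 = 32.5 (n_1 = 4)
R_2 = 44.5 (n_2 = 4)
R_3 = 29.5 (n_3 = 4)
R_4 = 46.5 (n_4 = 5)
Step 3: H = 12/(N(N+1)) * sum(R_i^2/n_i) - 3(N+1)
     = 12/(17*18) * (32.5^2/4 + 44.5^2/4 + 29.5^2/4 + 46.5^2/5) - 3*18
     = 0.039216 * 1409.14 - 54
     = 1.260294.
Step 4: Ties present; correction factor C = 1 - 42/(17^3 - 17) = 0.991422. Corrected H = 1.260294 / 0.991422 = 1.271199.
Step 5: Under H0, H ~ chi^2(3); p-value = 0.735983.
Step 6: alpha = 0.05. fail to reject H0.

H = 1.2712, df = 3, p = 0.735983, fail to reject H0.


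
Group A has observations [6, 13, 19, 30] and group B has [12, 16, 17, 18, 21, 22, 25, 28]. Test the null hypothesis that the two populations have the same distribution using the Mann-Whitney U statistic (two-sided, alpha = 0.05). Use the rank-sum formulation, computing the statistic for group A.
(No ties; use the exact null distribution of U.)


Step 1: Combine and sort all 12 observations; assign midranks.
sorted (value, group): (6,X), (12,Y), (13,X), (16,Y), (17,Y), (18,Y), (19,X), (21,Y), (22,Y), (25,Y), (28,Y), (30,X)
ranks: 6->1, 12->2, 13->3, 16->4, 17->5, 18->6, 19->7, 21->8, 22->9, 25->10, 28->11, 30->12
Step 2: Rank sum for X: R1 = 1 + 3 + 7 + 12 = 23.
Step 3: U_X = R1 - n1(n1+1)/2 = 23 - 4*5/2 = 23 - 10 = 13.
       U_Y = n1*n2 - U_X = 32 - 13 = 19.
Step 4: No ties, so the exact null distribution of U (based on enumerating the C(12,4) = 495 equally likely rank assignments) gives the two-sided p-value.
Step 5: p-value = 0.682828; compare to alpha = 0.05. fail to reject H0.

U_X = 13, p = 0.682828, fail to reject H0 at alpha = 0.05.


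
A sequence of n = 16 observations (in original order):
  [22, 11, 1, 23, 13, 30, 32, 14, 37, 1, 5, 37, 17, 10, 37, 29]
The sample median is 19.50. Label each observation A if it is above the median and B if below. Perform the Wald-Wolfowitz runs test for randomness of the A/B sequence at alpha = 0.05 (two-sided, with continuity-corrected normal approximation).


Step 1: Compute median = 19.50; label A = above, B = below.
Labels in order: ABBABAABABBABBAA  (n_A = 8, n_B = 8)
Step 2: Count runs R = 11.
Step 3: Under H0 (random ordering), E[R] = 2*n_A*n_B/(n_A+n_B) + 1 = 2*8*8/16 + 1 = 9.0000.
        Var[R] = 2*n_A*n_B*(2*n_A*n_B - n_A - n_B) / ((n_A+n_B)^2 * (n_A+n_B-1)) = 14336/3840 = 3.7333.
        SD[R] = 1.9322.
Step 4: Continuity-corrected z = (R - 0.5 - E[R]) / SD[R] = (11 - 0.5 - 9.0000) / 1.9322 = 0.7763.
Step 5: Two-sided p-value via normal approximation = 2*(1 - Phi(|z|)) = 0.437558.
Step 6: alpha = 0.05. fail to reject H0.

R = 11, z = 0.7763, p = 0.437558, fail to reject H0.


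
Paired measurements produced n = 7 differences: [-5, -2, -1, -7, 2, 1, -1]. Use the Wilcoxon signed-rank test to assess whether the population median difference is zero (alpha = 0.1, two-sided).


Step 1: Drop any zero differences (none here) and take |d_i|.
|d| = [5, 2, 1, 7, 2, 1, 1]
Step 2: Midrank |d_i| (ties get averaged ranks).
ranks: |5|->6, |2|->4.5, |1|->2, |7|->7, |2|->4.5, |1|->2, |1|->2
Step 3: Attach original signs; sum ranks with positive sign and with negative sign.
W+ = 4.5 + 2 = 6.5
W- = 6 + 4.5 + 2 + 7 + 2 = 21.5
(Check: W+ + W- = 28 should equal n(n+1)/2 = 28.)
Step 4: Test statistic W = min(W+, W-) = 6.5.
Step 5: Ties in |d|, so use the tie-corrected normal approximation.
        E[W] = n(n+1)/4 = 7*8/4 = 14.
        Tie groups: |d|=1 (t=3), |d|=2 (t=2); sum(t^3 - t) = 30.
        Var[W] = n(n+1)(2n+1)/24 - sum(t^3-t)/48 = 840/24 - 30/48 = 34.375.
        z = (W - E[W]) / sqrt(Var[W]) = (6.5 - 14) / 5.8630 = -1.2792.
        Two-sided p = 2*Phi(z) = 0.200825.
Step 6: alpha = 0.1. fail to reject H0.

W+ = 6.5, W- = 21.5, W = min = 6.5, p = 0.200825, fail to reject H0.


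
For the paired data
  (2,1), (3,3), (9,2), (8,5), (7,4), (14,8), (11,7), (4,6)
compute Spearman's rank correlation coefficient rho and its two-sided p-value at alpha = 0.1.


Step 1: Rank x and y separately (midranks; no ties here).
rank(x): 2->1, 3->2, 9->6, 8->5, 7->4, 14->8, 11->7, 4->3
rank(y): 1->1, 3->3, 2->2, 5->5, 4->4, 8->8, 7->7, 6->6
Step 2: d_i = R_x(i) - R_y(i); compute d_i^2.
  (1-1)^2=0, (2-3)^2=1, (6-2)^2=16, (5-5)^2=0, (4-4)^2=0, (8-8)^2=0, (7-7)^2=0, (3-6)^2=9
sum(d^2) = 26.
Step 3: rho = 1 - 6*26 / (8*(8^2 - 1)) = 1 - 156/504 = 0.690476.
Step 4: Under H0, t = rho * sqrt((n-2)/(1-rho^2)) = 2.3382 ~ t(6).
Step 5: Two-sided p-value from the t-distribution with 6 df = 0.057990.
Step 6: alpha = 0.1. reject H0.

rho = 0.6905, p = 0.057990, reject H0 at alpha = 0.1.


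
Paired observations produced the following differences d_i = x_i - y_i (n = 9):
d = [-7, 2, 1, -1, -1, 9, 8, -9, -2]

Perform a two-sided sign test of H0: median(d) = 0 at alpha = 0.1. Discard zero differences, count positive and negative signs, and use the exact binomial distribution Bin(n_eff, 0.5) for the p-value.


Step 1: Discard zero differences. Original n = 9; n_eff = number of nonzero differences = 9.
Nonzero differences (with sign): -7, +2, +1, -1, -1, +9, +8, -9, -2
Step 2: Count signs: positive = 4, negative = 5.
Step 3: Under H0: P(positive) = 0.5, so the number of positives S ~ Bin(9, 0.5).
Step 4: Two-sided exact p-value = sum of Bin(9,0.5) probabilities at or below the observed probability = 1.000000.
Step 5: alpha = 0.1. fail to reject H0.

n_eff = 9, pos = 4, neg = 5, p = 1.000000, fail to reject H0.


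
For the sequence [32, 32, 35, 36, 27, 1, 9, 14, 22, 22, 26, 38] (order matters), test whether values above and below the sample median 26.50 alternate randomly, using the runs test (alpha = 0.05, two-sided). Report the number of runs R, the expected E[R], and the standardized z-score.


Step 1: Compute median = 26.50; label A = above, B = below.
Labels in order: AAAAABBBBBBA  (n_A = 6, n_B = 6)
Step 2: Count runs R = 3.
Step 3: Under H0 (random ordering), E[R] = 2*n_A*n_B/(n_A+n_B) + 1 = 2*6*6/12 + 1 = 7.0000.
        Var[R] = 2*n_A*n_B*(2*n_A*n_B - n_A - n_B) / ((n_A+n_B)^2 * (n_A+n_B-1)) = 4320/1584 = 2.7273.
        SD[R] = 1.6514.
Step 4: Continuity-corrected z = (R + 0.5 - E[R]) / SD[R] = (3 + 0.5 - 7.0000) / 1.6514 = -2.1194.
Step 5: Two-sided p-value via normal approximation = 2*(1 - Phi(|z|)) = 0.034060.
Step 6: alpha = 0.05. reject H0.

R = 3, z = -2.1194, p = 0.034060, reject H0.


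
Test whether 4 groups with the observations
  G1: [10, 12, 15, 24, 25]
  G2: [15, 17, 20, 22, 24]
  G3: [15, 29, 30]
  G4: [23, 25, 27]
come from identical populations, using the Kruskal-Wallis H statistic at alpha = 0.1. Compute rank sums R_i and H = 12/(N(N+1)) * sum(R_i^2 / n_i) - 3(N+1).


Step 1: Combine all N = 16 observations and assign midranks.
sorted (value, group, rank): (10,G1,1), (12,G1,2), (15,G1,4), (15,G2,4), (15,G3,4), (17,G2,6), (20,G2,7), (22,G2,8), (23,G4,9), (24,G1,10.5), (24,G2,10.5), (25,G1,12.5), (25,G4,12.5), (27,G4,14), (29,G3,15), (30,G3,16)
Step 2: Sum ranks within each group.
R_1 = 30 (n_1 = 5)
R_2 = 35.5 (n_2 = 5)
R_3 = 35 (n_3 = 3)
R_4 = 35.5 (n_4 = 3)
Step 3: H = 12/(N(N+1)) * sum(R_i^2/n_i) - 3(N+1)
     = 12/(16*17) * (30^2/5 + 35.5^2/5 + 35^2/3 + 35.5^2/3) - 3*17
     = 0.044118 * 1260.47 - 51
     = 4.608824.
Step 4: Ties present; correction factor C = 1 - 36/(16^3 - 16) = 0.991176. Corrected H = 4.608824 / 0.991176 = 4.649852.
Step 5: Under H0, H ~ chi^2(3); p-value = 0.199307.
Step 6: alpha = 0.1. fail to reject H0.

H = 4.6499, df = 3, p = 0.199307, fail to reject H0.


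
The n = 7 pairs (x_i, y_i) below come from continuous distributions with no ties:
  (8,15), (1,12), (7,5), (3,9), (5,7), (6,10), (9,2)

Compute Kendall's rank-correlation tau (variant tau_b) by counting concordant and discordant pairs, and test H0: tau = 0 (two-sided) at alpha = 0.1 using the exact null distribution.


Step 1: Enumerate the 21 unordered pairs (i,j) with i<j and classify each by sign(x_j-x_i) * sign(y_j-y_i).
  (1,2):dx=-7,dy=-3->C; (1,3):dx=-1,dy=-10->C; (1,4):dx=-5,dy=-6->C; (1,5):dx=-3,dy=-8->C
  (1,6):dx=-2,dy=-5->C; (1,7):dx=+1,dy=-13->D; (2,3):dx=+6,dy=-7->D; (2,4):dx=+2,dy=-3->D
  (2,5):dx=+4,dy=-5->D; (2,6):dx=+5,dy=-2->D; (2,7):dx=+8,dy=-10->D; (3,4):dx=-4,dy=+4->D
  (3,5):dx=-2,dy=+2->D; (3,6):dx=-1,dy=+5->D; (3,7):dx=+2,dy=-3->D; (4,5):dx=+2,dy=-2->D
  (4,6):dx=+3,dy=+1->C; (4,7):dx=+6,dy=-7->D; (5,6):dx=+1,dy=+3->C; (5,7):dx=+4,dy=-5->D
  (6,7):dx=+3,dy=-8->D
Step 2: C = 7, D = 14, total pairs = 21.
Step 3: tau = (C - D)/(n(n-1)/2) = (7 - 14)/21 = -0.333333.
Step 4: Exact two-sided p-value (enumerate n! = 5040 permutations of y under H0): p = 0.381349.
Step 5: alpha = 0.1. fail to reject H0.

tau_b = -0.3333 (C=7, D=14), p = 0.381349, fail to reject H0.


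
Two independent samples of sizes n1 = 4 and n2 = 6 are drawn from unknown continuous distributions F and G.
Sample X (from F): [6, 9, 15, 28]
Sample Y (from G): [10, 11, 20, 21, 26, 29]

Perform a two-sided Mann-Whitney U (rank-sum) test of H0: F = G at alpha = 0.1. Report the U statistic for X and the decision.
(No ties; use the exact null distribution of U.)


Step 1: Combine and sort all 10 observations; assign midranks.
sorted (value, group): (6,X), (9,X), (10,Y), (11,Y), (15,X), (20,Y), (21,Y), (26,Y), (28,X), (29,Y)
ranks: 6->1, 9->2, 10->3, 11->4, 15->5, 20->6, 21->7, 26->8, 28->9, 29->10
Step 2: Rank sum for X: R1 = 1 + 2 + 5 + 9 = 17.
Step 3: U_X = R1 - n1(n1+1)/2 = 17 - 4*5/2 = 17 - 10 = 7.
       U_Y = n1*n2 - U_X = 24 - 7 = 17.
Step 4: No ties, so the exact null distribution of U (based on enumerating the C(10,4) = 210 equally likely rank assignments) gives the two-sided p-value.
Step 5: p-value = 0.352381; compare to alpha = 0.1. fail to reject H0.

U_X = 7, p = 0.352381, fail to reject H0 at alpha = 0.1.


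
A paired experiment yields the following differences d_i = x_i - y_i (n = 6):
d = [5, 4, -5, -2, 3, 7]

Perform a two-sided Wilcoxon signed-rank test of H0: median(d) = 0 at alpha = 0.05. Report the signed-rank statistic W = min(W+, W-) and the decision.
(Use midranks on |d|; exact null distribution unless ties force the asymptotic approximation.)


Step 1: Drop any zero differences (none here) and take |d_i|.
|d| = [5, 4, 5, 2, 3, 7]
Step 2: Midrank |d_i| (ties get averaged ranks).
ranks: |5|->4.5, |4|->3, |5|->4.5, |2|->1, |3|->2, |7|->6
Step 3: Attach original signs; sum ranks with positive sign and with negative sign.
W+ = 4.5 + 3 + 2 + 6 = 15.5
W- = 4.5 + 1 = 5.5
(Check: W+ + W- = 21 should equal n(n+1)/2 = 21.)
Step 4: Test statistic W = min(W+, W-) = 5.5.
Step 5: Ties in |d|, so use the tie-corrected normal approximation.
        E[W] = n(n+1)/4 = 6*7/4 = 10.5.
        Tie groups: |d|=5 (t=2); sum(t^3 - t) = 6.
        Var[W] = n(n+1)(2n+1)/24 - sum(t^3-t)/48 = 546/24 - 6/48 = 22.625.
        z = (W - E[W]) / sqrt(Var[W]) = (5.5 - 10.5) / 4.7566 = -1.0512.
        Two-sided p = 2*Phi(z) = 0.293177.
Step 6: alpha = 0.05. fail to reject H0.

W+ = 15.5, W- = 5.5, W = min = 5.5, p = 0.293177, fail to reject H0.


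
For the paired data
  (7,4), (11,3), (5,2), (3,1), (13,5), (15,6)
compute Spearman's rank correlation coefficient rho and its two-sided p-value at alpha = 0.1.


Step 1: Rank x and y separately (midranks; no ties here).
rank(x): 7->3, 11->4, 5->2, 3->1, 13->5, 15->6
rank(y): 4->4, 3->3, 2->2, 1->1, 5->5, 6->6
Step 2: d_i = R_x(i) - R_y(i); compute d_i^2.
  (3-4)^2=1, (4-3)^2=1, (2-2)^2=0, (1-1)^2=0, (5-5)^2=0, (6-6)^2=0
sum(d^2) = 2.
Step 3: rho = 1 - 6*2 / (6*(6^2 - 1)) = 1 - 12/210 = 0.942857.
Step 4: Under H0, t = rho * sqrt((n-2)/(1-rho^2)) = 5.6595 ~ t(4).
Step 5: Two-sided p-value from the t-distribution with 4 df = 0.004805.
Step 6: alpha = 0.1. reject H0.

rho = 0.9429, p = 0.004805, reject H0 at alpha = 0.1.


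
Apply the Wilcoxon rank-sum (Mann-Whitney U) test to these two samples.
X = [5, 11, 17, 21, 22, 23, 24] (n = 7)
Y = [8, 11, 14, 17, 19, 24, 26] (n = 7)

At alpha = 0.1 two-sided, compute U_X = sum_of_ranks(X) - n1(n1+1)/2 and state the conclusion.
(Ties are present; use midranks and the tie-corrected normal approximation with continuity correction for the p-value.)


Step 1: Combine and sort all 14 observations; assign midranks.
sorted (value, group): (5,X), (8,Y), (11,X), (11,Y), (14,Y), (17,X), (17,Y), (19,Y), (21,X), (22,X), (23,X), (24,X), (24,Y), (26,Y)
ranks: 5->1, 8->2, 11->3.5, 11->3.5, 14->5, 17->6.5, 17->6.5, 19->8, 21->9, 22->10, 23->11, 24->12.5, 24->12.5, 26->14
Step 2: Rank sum for X: R1 = 1 + 3.5 + 6.5 + 9 + 10 + 11 + 12.5 = 53.5.
Step 3: U_X = R1 - n1(n1+1)/2 = 53.5 - 7*8/2 = 53.5 - 28 = 25.5.
       U_Y = n1*n2 - U_X = 49 - 25.5 = 23.5.
Step 4: Ties are present, so use the tie-corrected normal approximation (with continuity correction) for the p-value.
Step 5: p-value = 0.948891; compare to alpha = 0.1. fail to reject H0.

U_X = 25.5, p = 0.948891, fail to reject H0 at alpha = 0.1.


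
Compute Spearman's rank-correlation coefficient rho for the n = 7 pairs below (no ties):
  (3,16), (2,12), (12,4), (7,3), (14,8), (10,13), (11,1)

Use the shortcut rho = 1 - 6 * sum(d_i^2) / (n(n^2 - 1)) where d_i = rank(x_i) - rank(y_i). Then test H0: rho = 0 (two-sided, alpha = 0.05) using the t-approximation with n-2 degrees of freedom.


Step 1: Rank x and y separately (midranks; no ties here).
rank(x): 3->2, 2->1, 12->6, 7->3, 14->7, 10->4, 11->5
rank(y): 16->7, 12->5, 4->3, 3->2, 8->4, 13->6, 1->1
Step 2: d_i = R_x(i) - R_y(i); compute d_i^2.
  (2-7)^2=25, (1-5)^2=16, (6-3)^2=9, (3-2)^2=1, (7-4)^2=9, (4-6)^2=4, (5-1)^2=16
sum(d^2) = 80.
Step 3: rho = 1 - 6*80 / (7*(7^2 - 1)) = 1 - 480/336 = -0.428571.
Step 4: Under H0, t = rho * sqrt((n-2)/(1-rho^2)) = -1.0607 ~ t(5).
Step 5: Two-sided p-value from the t-distribution with 5 df = 0.337368.
Step 6: alpha = 0.05. fail to reject H0.

rho = -0.4286, p = 0.337368, fail to reject H0 at alpha = 0.05.


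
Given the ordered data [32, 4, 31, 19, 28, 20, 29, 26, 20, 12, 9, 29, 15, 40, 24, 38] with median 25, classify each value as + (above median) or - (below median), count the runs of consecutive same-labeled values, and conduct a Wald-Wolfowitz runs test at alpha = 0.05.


Step 1: Compute median = 25; label A = above, B = below.
Labels in order: ABABABAABBBABABA  (n_A = 8, n_B = 8)
Step 2: Count runs R = 13.
Step 3: Under H0 (random ordering), E[R] = 2*n_A*n_B/(n_A+n_B) + 1 = 2*8*8/16 + 1 = 9.0000.
        Var[R] = 2*n_A*n_B*(2*n_A*n_B - n_A - n_B) / ((n_A+n_B)^2 * (n_A+n_B-1)) = 14336/3840 = 3.7333.
        SD[R] = 1.9322.
Step 4: Continuity-corrected z = (R - 0.5 - E[R]) / SD[R] = (13 - 0.5 - 9.0000) / 1.9322 = 1.8114.
Step 5: Two-sided p-value via normal approximation = 2*(1 - Phi(|z|)) = 0.070076.
Step 6: alpha = 0.05. fail to reject H0.

R = 13, z = 1.8114, p = 0.070076, fail to reject H0.


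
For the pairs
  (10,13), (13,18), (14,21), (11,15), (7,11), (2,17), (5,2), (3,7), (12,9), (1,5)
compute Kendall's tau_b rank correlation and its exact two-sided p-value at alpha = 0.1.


Step 1: Enumerate the 45 unordered pairs (i,j) with i<j and classify each by sign(x_j-x_i) * sign(y_j-y_i).
  (1,2):dx=+3,dy=+5->C; (1,3):dx=+4,dy=+8->C; (1,4):dx=+1,dy=+2->C; (1,5):dx=-3,dy=-2->C
  (1,6):dx=-8,dy=+4->D; (1,7):dx=-5,dy=-11->C; (1,8):dx=-7,dy=-6->C; (1,9):dx=+2,dy=-4->D
  (1,10):dx=-9,dy=-8->C; (2,3):dx=+1,dy=+3->C; (2,4):dx=-2,dy=-3->C; (2,5):dx=-6,dy=-7->C
  (2,6):dx=-11,dy=-1->C; (2,7):dx=-8,dy=-16->C; (2,8):dx=-10,dy=-11->C; (2,9):dx=-1,dy=-9->C
  (2,10):dx=-12,dy=-13->C; (3,4):dx=-3,dy=-6->C; (3,5):dx=-7,dy=-10->C; (3,6):dx=-12,dy=-4->C
  (3,7):dx=-9,dy=-19->C; (3,8):dx=-11,dy=-14->C; (3,9):dx=-2,dy=-12->C; (3,10):dx=-13,dy=-16->C
  (4,5):dx=-4,dy=-4->C; (4,6):dx=-9,dy=+2->D; (4,7):dx=-6,dy=-13->C; (4,8):dx=-8,dy=-8->C
  (4,9):dx=+1,dy=-6->D; (4,10):dx=-10,dy=-10->C; (5,6):dx=-5,dy=+6->D; (5,7):dx=-2,dy=-9->C
  (5,8):dx=-4,dy=-4->C; (5,9):dx=+5,dy=-2->D; (5,10):dx=-6,dy=-6->C; (6,7):dx=+3,dy=-15->D
  (6,8):dx=+1,dy=-10->D; (6,9):dx=+10,dy=-8->D; (6,10):dx=-1,dy=-12->C; (7,8):dx=-2,dy=+5->D
  (7,9):dx=+7,dy=+7->C; (7,10):dx=-4,dy=+3->D; (8,9):dx=+9,dy=+2->C; (8,10):dx=-2,dy=-2->C
  (9,10):dx=-11,dy=-4->C
Step 2: C = 34, D = 11, total pairs = 45.
Step 3: tau = (C - D)/(n(n-1)/2) = (34 - 11)/45 = 0.511111.
Step 4: Exact two-sided p-value (enumerate n! = 3628800 permutations of y under H0): p = 0.046623.
Step 5: alpha = 0.1. reject H0.

tau_b = 0.5111 (C=34, D=11), p = 0.046623, reject H0.


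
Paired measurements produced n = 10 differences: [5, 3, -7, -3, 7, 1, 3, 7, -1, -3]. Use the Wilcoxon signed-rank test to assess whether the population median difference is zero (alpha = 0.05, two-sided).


Step 1: Drop any zero differences (none here) and take |d_i|.
|d| = [5, 3, 7, 3, 7, 1, 3, 7, 1, 3]
Step 2: Midrank |d_i| (ties get averaged ranks).
ranks: |5|->7, |3|->4.5, |7|->9, |3|->4.5, |7|->9, |1|->1.5, |3|->4.5, |7|->9, |1|->1.5, |3|->4.5
Step 3: Attach original signs; sum ranks with positive sign and with negative sign.
W+ = 7 + 4.5 + 9 + 1.5 + 4.5 + 9 = 35.5
W- = 9 + 4.5 + 1.5 + 4.5 = 19.5
(Check: W+ + W- = 55 should equal n(n+1)/2 = 55.)
Step 4: Test statistic W = min(W+, W-) = 19.5.
Step 5: Ties in |d|, so use the tie-corrected normal approximation.
        E[W] = n(n+1)/4 = 10*11/4 = 27.5.
        Tie groups: |d|=1 (t=2), |d|=3 (t=4), |d|=7 (t=3); sum(t^3 - t) = 90.
        Var[W] = n(n+1)(2n+1)/24 - sum(t^3-t)/48 = 2310/24 - 90/48 = 94.375.
        z = (W - E[W]) / sqrt(Var[W]) = (19.5 - 27.5) / 9.7147 = -0.8235.
        Two-sided p = 2*Phi(z) = 0.410226.
Step 6: alpha = 0.05. fail to reject H0.

W+ = 35.5, W- = 19.5, W = min = 19.5, p = 0.410226, fail to reject H0.


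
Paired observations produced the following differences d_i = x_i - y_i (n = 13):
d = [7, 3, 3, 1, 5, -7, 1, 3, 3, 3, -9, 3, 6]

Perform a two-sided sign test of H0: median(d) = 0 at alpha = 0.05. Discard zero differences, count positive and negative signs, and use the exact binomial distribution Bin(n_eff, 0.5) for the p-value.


Step 1: Discard zero differences. Original n = 13; n_eff = number of nonzero differences = 13.
Nonzero differences (with sign): +7, +3, +3, +1, +5, -7, +1, +3, +3, +3, -9, +3, +6
Step 2: Count signs: positive = 11, negative = 2.
Step 3: Under H0: P(positive) = 0.5, so the number of positives S ~ Bin(13, 0.5).
Step 4: Two-sided exact p-value = sum of Bin(13,0.5) probabilities at or below the observed probability = 0.022461.
Step 5: alpha = 0.05. reject H0.

n_eff = 13, pos = 11, neg = 2, p = 0.022461, reject H0.


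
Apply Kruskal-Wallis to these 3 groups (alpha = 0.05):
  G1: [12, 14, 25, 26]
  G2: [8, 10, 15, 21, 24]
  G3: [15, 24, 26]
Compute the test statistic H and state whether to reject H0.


Step 1: Combine all N = 12 observations and assign midranks.
sorted (value, group, rank): (8,G2,1), (10,G2,2), (12,G1,3), (14,G1,4), (15,G2,5.5), (15,G3,5.5), (21,G2,7), (24,G2,8.5), (24,G3,8.5), (25,G1,10), (26,G1,11.5), (26,G3,11.5)
Step 2: Sum ranks within each group.
R_1 = 28.5 (n_1 = 4)
R_2 = 24 (n_2 = 5)
R_3 = 25.5 (n_3 = 3)
Step 3: H = 12/(N(N+1)) * sum(R_i^2/n_i) - 3(N+1)
     = 12/(12*13) * (28.5^2/4 + 24^2/5 + 25.5^2/3) - 3*13
     = 0.076923 * 535.013 - 39
     = 2.154808.
Step 4: Ties present; correction factor C = 1 - 18/(12^3 - 12) = 0.989510. Corrected H = 2.154808 / 0.989510 = 2.177650.
Step 5: Under H0, H ~ chi^2(2); p-value = 0.336612.
Step 6: alpha = 0.05. fail to reject H0.

H = 2.1777, df = 2, p = 0.336612, fail to reject H0.


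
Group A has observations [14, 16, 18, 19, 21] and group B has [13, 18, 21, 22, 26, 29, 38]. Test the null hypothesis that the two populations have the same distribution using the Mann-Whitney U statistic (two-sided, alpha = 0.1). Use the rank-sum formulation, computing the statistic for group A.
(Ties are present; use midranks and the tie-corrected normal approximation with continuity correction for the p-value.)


Step 1: Combine and sort all 12 observations; assign midranks.
sorted (value, group): (13,Y), (14,X), (16,X), (18,X), (18,Y), (19,X), (21,X), (21,Y), (22,Y), (26,Y), (29,Y), (38,Y)
ranks: 13->1, 14->2, 16->3, 18->4.5, 18->4.5, 19->6, 21->7.5, 21->7.5, 22->9, 26->10, 29->11, 38->12
Step 2: Rank sum for X: R1 = 2 + 3 + 4.5 + 6 + 7.5 = 23.
Step 3: U_X = R1 - n1(n1+1)/2 = 23 - 5*6/2 = 23 - 15 = 8.
       U_Y = n1*n2 - U_X = 35 - 8 = 27.
Step 4: Ties are present, so use the tie-corrected normal approximation (with continuity correction) for the p-value.
Step 5: p-value = 0.142449; compare to alpha = 0.1. fail to reject H0.

U_X = 8, p = 0.142449, fail to reject H0 at alpha = 0.1.


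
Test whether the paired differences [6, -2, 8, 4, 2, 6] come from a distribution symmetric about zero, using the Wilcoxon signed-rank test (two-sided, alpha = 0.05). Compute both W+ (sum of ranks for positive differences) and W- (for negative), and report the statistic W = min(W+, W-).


Step 1: Drop any zero differences (none here) and take |d_i|.
|d| = [6, 2, 8, 4, 2, 6]
Step 2: Midrank |d_i| (ties get averaged ranks).
ranks: |6|->4.5, |2|->1.5, |8|->6, |4|->3, |2|->1.5, |6|->4.5
Step 3: Attach original signs; sum ranks with positive sign and with negative sign.
W+ = 4.5 + 6 + 3 + 1.5 + 4.5 = 19.5
W- = 1.5 = 1.5
(Check: W+ + W- = 21 should equal n(n+1)/2 = 21.)
Step 4: Test statistic W = min(W+, W-) = 1.5.
Step 5: Ties in |d|, so use the tie-corrected normal approximation.
        E[W] = n(n+1)/4 = 6*7/4 = 10.5.
        Tie groups: |d|=2 (t=2), |d|=6 (t=2); sum(t^3 - t) = 12.
        Var[W] = n(n+1)(2n+1)/24 - sum(t^3-t)/48 = 546/24 - 12/48 = 22.5.
        z = (W - E[W]) / sqrt(Var[W]) = (1.5 - 10.5) / 4.7434 = -1.8974.
        Two-sided p = 2*Phi(z) = 0.057780.
Step 6: alpha = 0.05. fail to reject H0.

W+ = 19.5, W- = 1.5, W = min = 1.5, p = 0.057780, fail to reject H0.


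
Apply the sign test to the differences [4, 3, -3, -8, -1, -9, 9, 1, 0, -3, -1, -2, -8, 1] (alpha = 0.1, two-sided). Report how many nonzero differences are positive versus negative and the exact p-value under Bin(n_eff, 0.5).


Step 1: Discard zero differences. Original n = 14; n_eff = number of nonzero differences = 13.
Nonzero differences (with sign): +4, +3, -3, -8, -1, -9, +9, +1, -3, -1, -2, -8, +1
Step 2: Count signs: positive = 5, negative = 8.
Step 3: Under H0: P(positive) = 0.5, so the number of positives S ~ Bin(13, 0.5).
Step 4: Two-sided exact p-value = sum of Bin(13,0.5) probabilities at or below the observed probability = 0.581055.
Step 5: alpha = 0.1. fail to reject H0.

n_eff = 13, pos = 5, neg = 8, p = 0.581055, fail to reject H0.


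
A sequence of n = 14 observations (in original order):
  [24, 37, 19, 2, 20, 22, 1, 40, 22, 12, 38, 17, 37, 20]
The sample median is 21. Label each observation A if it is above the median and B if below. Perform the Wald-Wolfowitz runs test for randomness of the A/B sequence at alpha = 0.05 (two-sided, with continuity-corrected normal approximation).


Step 1: Compute median = 21; label A = above, B = below.
Labels in order: AABBBABAABABAB  (n_A = 7, n_B = 7)
Step 2: Count runs R = 10.
Step 3: Under H0 (random ordering), E[R] = 2*n_A*n_B/(n_A+n_B) + 1 = 2*7*7/14 + 1 = 8.0000.
        Var[R] = 2*n_A*n_B*(2*n_A*n_B - n_A - n_B) / ((n_A+n_B)^2 * (n_A+n_B-1)) = 8232/2548 = 3.2308.
        SD[R] = 1.7974.
Step 4: Continuity-corrected z = (R - 0.5 - E[R]) / SD[R] = (10 - 0.5 - 8.0000) / 1.7974 = 0.8345.
Step 5: Two-sided p-value via normal approximation = 2*(1 - Phi(|z|)) = 0.403986.
Step 6: alpha = 0.05. fail to reject H0.

R = 10, z = 0.8345, p = 0.403986, fail to reject H0.


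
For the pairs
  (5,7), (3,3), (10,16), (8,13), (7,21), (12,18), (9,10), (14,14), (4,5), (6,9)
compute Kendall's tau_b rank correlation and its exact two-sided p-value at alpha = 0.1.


Step 1: Enumerate the 45 unordered pairs (i,j) with i<j and classify each by sign(x_j-x_i) * sign(y_j-y_i).
  (1,2):dx=-2,dy=-4->C; (1,3):dx=+5,dy=+9->C; (1,4):dx=+3,dy=+6->C; (1,5):dx=+2,dy=+14->C
  (1,6):dx=+7,dy=+11->C; (1,7):dx=+4,dy=+3->C; (1,8):dx=+9,dy=+7->C; (1,9):dx=-1,dy=-2->C
  (1,10):dx=+1,dy=+2->C; (2,3):dx=+7,dy=+13->C; (2,4):dx=+5,dy=+10->C; (2,5):dx=+4,dy=+18->C
  (2,6):dx=+9,dy=+15->C; (2,7):dx=+6,dy=+7->C; (2,8):dx=+11,dy=+11->C; (2,9):dx=+1,dy=+2->C
  (2,10):dx=+3,dy=+6->C; (3,4):dx=-2,dy=-3->C; (3,5):dx=-3,dy=+5->D; (3,6):dx=+2,dy=+2->C
  (3,7):dx=-1,dy=-6->C; (3,8):dx=+4,dy=-2->D; (3,9):dx=-6,dy=-11->C; (3,10):dx=-4,dy=-7->C
  (4,5):dx=-1,dy=+8->D; (4,6):dx=+4,dy=+5->C; (4,7):dx=+1,dy=-3->D; (4,8):dx=+6,dy=+1->C
  (4,9):dx=-4,dy=-8->C; (4,10):dx=-2,dy=-4->C; (5,6):dx=+5,dy=-3->D; (5,7):dx=+2,dy=-11->D
  (5,8):dx=+7,dy=-7->D; (5,9):dx=-3,dy=-16->C; (5,10):dx=-1,dy=-12->C; (6,7):dx=-3,dy=-8->C
  (6,8):dx=+2,dy=-4->D; (6,9):dx=-8,dy=-13->C; (6,10):dx=-6,dy=-9->C; (7,8):dx=+5,dy=+4->C
  (7,9):dx=-5,dy=-5->C; (7,10):dx=-3,dy=-1->C; (8,9):dx=-10,dy=-9->C; (8,10):dx=-8,dy=-5->C
  (9,10):dx=+2,dy=+4->C
Step 2: C = 37, D = 8, total pairs = 45.
Step 3: tau = (C - D)/(n(n-1)/2) = (37 - 8)/45 = 0.644444.
Step 4: Exact two-sided p-value (enumerate n! = 3628800 permutations of y under H0): p = 0.009148.
Step 5: alpha = 0.1. reject H0.

tau_b = 0.6444 (C=37, D=8), p = 0.009148, reject H0.


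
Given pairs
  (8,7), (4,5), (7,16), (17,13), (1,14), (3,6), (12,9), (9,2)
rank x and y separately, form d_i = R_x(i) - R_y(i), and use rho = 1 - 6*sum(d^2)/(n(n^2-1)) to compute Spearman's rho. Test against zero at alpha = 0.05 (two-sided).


Step 1: Rank x and y separately (midranks; no ties here).
rank(x): 8->5, 4->3, 7->4, 17->8, 1->1, 3->2, 12->7, 9->6
rank(y): 7->4, 5->2, 16->8, 13->6, 14->7, 6->3, 9->5, 2->1
Step 2: d_i = R_x(i) - R_y(i); compute d_i^2.
  (5-4)^2=1, (3-2)^2=1, (4-8)^2=16, (8-6)^2=4, (1-7)^2=36, (2-3)^2=1, (7-5)^2=4, (6-1)^2=25
sum(d^2) = 88.
Step 3: rho = 1 - 6*88 / (8*(8^2 - 1)) = 1 - 528/504 = -0.047619.
Step 4: Under H0, t = rho * sqrt((n-2)/(1-rho^2)) = -0.1168 ~ t(6).
Step 5: Two-sided p-value from the t-distribution with 6 df = 0.910849.
Step 6: alpha = 0.05. fail to reject H0.

rho = -0.0476, p = 0.910849, fail to reject H0 at alpha = 0.05.


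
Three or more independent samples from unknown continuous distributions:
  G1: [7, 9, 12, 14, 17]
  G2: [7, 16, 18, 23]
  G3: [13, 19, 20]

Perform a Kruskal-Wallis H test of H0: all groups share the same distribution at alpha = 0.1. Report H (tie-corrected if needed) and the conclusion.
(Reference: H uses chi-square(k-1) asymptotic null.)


Step 1: Combine all N = 12 observations and assign midranks.
sorted (value, group, rank): (7,G1,1.5), (7,G2,1.5), (9,G1,3), (12,G1,4), (13,G3,5), (14,G1,6), (16,G2,7), (17,G1,8), (18,G2,9), (19,G3,10), (20,G3,11), (23,G2,12)
Step 2: Sum ranks within each group.
R_1 = 22.5 (n_1 = 5)
R_2 = 29.5 (n_2 = 4)
R_3 = 26 (n_3 = 3)
Step 3: H = 12/(N(N+1)) * sum(R_i^2/n_i) - 3(N+1)
     = 12/(12*13) * (22.5^2/5 + 29.5^2/4 + 26^2/3) - 3*13
     = 0.076923 * 544.146 - 39
     = 2.857372.
Step 4: Ties present; correction factor C = 1 - 6/(12^3 - 12) = 0.996503. Corrected H = 2.857372 / 0.996503 = 2.867398.
Step 5: Under H0, H ~ chi^2(2); p-value = 0.238425.
Step 6: alpha = 0.1. fail to reject H0.

H = 2.8674, df = 2, p = 0.238425, fail to reject H0.


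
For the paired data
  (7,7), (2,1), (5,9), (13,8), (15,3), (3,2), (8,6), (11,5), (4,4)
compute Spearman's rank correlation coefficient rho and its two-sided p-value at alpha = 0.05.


Step 1: Rank x and y separately (midranks; no ties here).
rank(x): 7->5, 2->1, 5->4, 13->8, 15->9, 3->2, 8->6, 11->7, 4->3
rank(y): 7->7, 1->1, 9->9, 8->8, 3->3, 2->2, 6->6, 5->5, 4->4
Step 2: d_i = R_x(i) - R_y(i); compute d_i^2.
  (5-7)^2=4, (1-1)^2=0, (4-9)^2=25, (8-8)^2=0, (9-3)^2=36, (2-2)^2=0, (6-6)^2=0, (7-5)^2=4, (3-4)^2=1
sum(d^2) = 70.
Step 3: rho = 1 - 6*70 / (9*(9^2 - 1)) = 1 - 420/720 = 0.416667.
Step 4: Under H0, t = rho * sqrt((n-2)/(1-rho^2)) = 1.2127 ~ t(7).
Step 5: Two-sided p-value from the t-distribution with 7 df = 0.264586.
Step 6: alpha = 0.05. fail to reject H0.

rho = 0.4167, p = 0.264586, fail to reject H0 at alpha = 0.05.


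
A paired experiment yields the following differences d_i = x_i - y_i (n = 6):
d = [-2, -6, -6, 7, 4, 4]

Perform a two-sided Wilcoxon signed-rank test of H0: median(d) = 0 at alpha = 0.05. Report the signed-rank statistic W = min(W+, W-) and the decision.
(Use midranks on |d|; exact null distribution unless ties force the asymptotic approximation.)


Step 1: Drop any zero differences (none here) and take |d_i|.
|d| = [2, 6, 6, 7, 4, 4]
Step 2: Midrank |d_i| (ties get averaged ranks).
ranks: |2|->1, |6|->4.5, |6|->4.5, |7|->6, |4|->2.5, |4|->2.5
Step 3: Attach original signs; sum ranks with positive sign and with negative sign.
W+ = 6 + 2.5 + 2.5 = 11
W- = 1 + 4.5 + 4.5 = 10
(Check: W+ + W- = 21 should equal n(n+1)/2 = 21.)
Step 4: Test statistic W = min(W+, W-) = 10.
Step 5: Ties in |d|, so use the tie-corrected normal approximation.
        E[W] = n(n+1)/4 = 6*7/4 = 10.5.
        Tie groups: |d|=4 (t=2), |d|=6 (t=2); sum(t^3 - t) = 12.
        Var[W] = n(n+1)(2n+1)/24 - sum(t^3-t)/48 = 546/24 - 12/48 = 22.5.
        z = (W - E[W]) / sqrt(Var[W]) = (10 - 10.5) / 4.7434 = -0.1054.
        Two-sided p = 2*Phi(z) = 0.916051.
Step 6: alpha = 0.05. fail to reject H0.

W+ = 11, W- = 10, W = min = 10, p = 0.916051, fail to reject H0.


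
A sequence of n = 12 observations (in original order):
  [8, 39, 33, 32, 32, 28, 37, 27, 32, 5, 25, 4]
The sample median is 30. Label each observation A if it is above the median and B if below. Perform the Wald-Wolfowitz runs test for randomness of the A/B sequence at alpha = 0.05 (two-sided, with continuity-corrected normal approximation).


Step 1: Compute median = 30; label A = above, B = below.
Labels in order: BAAAABABABBB  (n_A = 6, n_B = 6)
Step 2: Count runs R = 7.
Step 3: Under H0 (random ordering), E[R] = 2*n_A*n_B/(n_A+n_B) + 1 = 2*6*6/12 + 1 = 7.0000.
        Var[R] = 2*n_A*n_B*(2*n_A*n_B - n_A - n_B) / ((n_A+n_B)^2 * (n_A+n_B-1)) = 4320/1584 = 2.7273.
        SD[R] = 1.6514.
Step 4: R = E[R], so z = 0 with no continuity correction.
Step 5: Two-sided p-value via normal approximation = 2*(1 - Phi(|z|)) = 1.000000.
Step 6: alpha = 0.05. fail to reject H0.

R = 7, z = 0.0000, p = 1.000000, fail to reject H0.


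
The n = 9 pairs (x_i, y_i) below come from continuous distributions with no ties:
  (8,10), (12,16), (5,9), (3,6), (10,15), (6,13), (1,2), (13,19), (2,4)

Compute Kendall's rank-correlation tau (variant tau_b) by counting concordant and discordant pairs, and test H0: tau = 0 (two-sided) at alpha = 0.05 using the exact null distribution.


Step 1: Enumerate the 36 unordered pairs (i,j) with i<j and classify each by sign(x_j-x_i) * sign(y_j-y_i).
  (1,2):dx=+4,dy=+6->C; (1,3):dx=-3,dy=-1->C; (1,4):dx=-5,dy=-4->C; (1,5):dx=+2,dy=+5->C
  (1,6):dx=-2,dy=+3->D; (1,7):dx=-7,dy=-8->C; (1,8):dx=+5,dy=+9->C; (1,9):dx=-6,dy=-6->C
  (2,3):dx=-7,dy=-7->C; (2,4):dx=-9,dy=-10->C; (2,5):dx=-2,dy=-1->C; (2,6):dx=-6,dy=-3->C
  (2,7):dx=-11,dy=-14->C; (2,8):dx=+1,dy=+3->C; (2,9):dx=-10,dy=-12->C; (3,4):dx=-2,dy=-3->C
  (3,5):dx=+5,dy=+6->C; (3,6):dx=+1,dy=+4->C; (3,7):dx=-4,dy=-7->C; (3,8):dx=+8,dy=+10->C
  (3,9):dx=-3,dy=-5->C; (4,5):dx=+7,dy=+9->C; (4,6):dx=+3,dy=+7->C; (4,7):dx=-2,dy=-4->C
  (4,8):dx=+10,dy=+13->C; (4,9):dx=-1,dy=-2->C; (5,6):dx=-4,dy=-2->C; (5,7):dx=-9,dy=-13->C
  (5,8):dx=+3,dy=+4->C; (5,9):dx=-8,dy=-11->C; (6,7):dx=-5,dy=-11->C; (6,8):dx=+7,dy=+6->C
  (6,9):dx=-4,dy=-9->C; (7,8):dx=+12,dy=+17->C; (7,9):dx=+1,dy=+2->C; (8,9):dx=-11,dy=-15->C
Step 2: C = 35, D = 1, total pairs = 36.
Step 3: tau = (C - D)/(n(n-1)/2) = (35 - 1)/36 = 0.944444.
Step 4: Exact two-sided p-value (enumerate n! = 362880 permutations of y under H0): p = 0.000050.
Step 5: alpha = 0.05. reject H0.

tau_b = 0.9444 (C=35, D=1), p = 0.000050, reject H0.


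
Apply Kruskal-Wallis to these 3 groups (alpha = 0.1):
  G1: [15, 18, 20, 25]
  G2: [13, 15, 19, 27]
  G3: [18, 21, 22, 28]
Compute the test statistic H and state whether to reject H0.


Step 1: Combine all N = 12 observations and assign midranks.
sorted (value, group, rank): (13,G2,1), (15,G1,2.5), (15,G2,2.5), (18,G1,4.5), (18,G3,4.5), (19,G2,6), (20,G1,7), (21,G3,8), (22,G3,9), (25,G1,10), (27,G2,11), (28,G3,12)
Step 2: Sum ranks within each group.
R_1 = 24 (n_1 = 4)
R_2 = 20.5 (n_2 = 4)
R_3 = 33.5 (n_3 = 4)
Step 3: H = 12/(N(N+1)) * sum(R_i^2/n_i) - 3(N+1)
     = 12/(12*13) * (24^2/4 + 20.5^2/4 + 33.5^2/4) - 3*13
     = 0.076923 * 529.625 - 39
     = 1.740385.
Step 4: Ties present; correction factor C = 1 - 12/(12^3 - 12) = 0.993007. Corrected H = 1.740385 / 0.993007 = 1.752641.
Step 5: Under H0, H ~ chi^2(2); p-value = 0.416312.
Step 6: alpha = 0.1. fail to reject H0.

H = 1.7526, df = 2, p = 0.416312, fail to reject H0.


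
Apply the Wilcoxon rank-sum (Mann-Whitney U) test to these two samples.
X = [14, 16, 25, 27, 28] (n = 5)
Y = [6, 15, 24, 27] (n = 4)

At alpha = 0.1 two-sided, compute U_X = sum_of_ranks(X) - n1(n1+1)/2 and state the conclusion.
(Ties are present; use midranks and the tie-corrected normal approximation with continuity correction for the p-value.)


Step 1: Combine and sort all 9 observations; assign midranks.
sorted (value, group): (6,Y), (14,X), (15,Y), (16,X), (24,Y), (25,X), (27,X), (27,Y), (28,X)
ranks: 6->1, 14->2, 15->3, 16->4, 24->5, 25->6, 27->7.5, 27->7.5, 28->9
Step 2: Rank sum for X: R1 = 2 + 4 + 6 + 7.5 + 9 = 28.5.
Step 3: U_X = R1 - n1(n1+1)/2 = 28.5 - 5*6/2 = 28.5 - 15 = 13.5.
       U_Y = n1*n2 - U_X = 20 - 13.5 = 6.5.
Step 4: Ties are present, so use the tie-corrected normal approximation (with continuity correction) for the p-value.
Step 5: p-value = 0.460558; compare to alpha = 0.1. fail to reject H0.

U_X = 13.5, p = 0.460558, fail to reject H0 at alpha = 0.1.


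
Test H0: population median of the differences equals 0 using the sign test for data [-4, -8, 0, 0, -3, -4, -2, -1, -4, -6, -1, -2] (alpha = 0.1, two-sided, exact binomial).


Step 1: Discard zero differences. Original n = 12; n_eff = number of nonzero differences = 10.
Nonzero differences (with sign): -4, -8, -3, -4, -2, -1, -4, -6, -1, -2
Step 2: Count signs: positive = 0, negative = 10.
Step 3: Under H0: P(positive) = 0.5, so the number of positives S ~ Bin(10, 0.5).
Step 4: Two-sided exact p-value = sum of Bin(10,0.5) probabilities at or below the observed probability = 0.001953.
Step 5: alpha = 0.1. reject H0.

n_eff = 10, pos = 0, neg = 10, p = 0.001953, reject H0.


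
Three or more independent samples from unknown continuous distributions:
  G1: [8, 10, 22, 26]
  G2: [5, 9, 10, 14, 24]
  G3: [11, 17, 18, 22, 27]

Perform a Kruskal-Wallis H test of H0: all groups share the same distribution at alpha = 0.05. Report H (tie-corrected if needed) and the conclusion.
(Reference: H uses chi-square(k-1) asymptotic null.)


Step 1: Combine all N = 14 observations and assign midranks.
sorted (value, group, rank): (5,G2,1), (8,G1,2), (9,G2,3), (10,G1,4.5), (10,G2,4.5), (11,G3,6), (14,G2,7), (17,G3,8), (18,G3,9), (22,G1,10.5), (22,G3,10.5), (24,G2,12), (26,G1,13), (27,G3,14)
Step 2: Sum ranks within each group.
R_1 = 30 (n_1 = 4)
R_2 = 27.5 (n_2 = 5)
R_3 = 47.5 (n_3 = 5)
Step 3: H = 12/(N(N+1)) * sum(R_i^2/n_i) - 3(N+1)
     = 12/(14*15) * (30^2/4 + 27.5^2/5 + 47.5^2/5) - 3*15
     = 0.057143 * 827.5 - 45
     = 2.285714.
Step 4: Ties present; correction factor C = 1 - 12/(14^3 - 14) = 0.995604. Corrected H = 2.285714 / 0.995604 = 2.295806.
Step 5: Under H0, H ~ chi^2(2); p-value = 0.317301.
Step 6: alpha = 0.05. fail to reject H0.

H = 2.2958, df = 2, p = 0.317301, fail to reject H0.


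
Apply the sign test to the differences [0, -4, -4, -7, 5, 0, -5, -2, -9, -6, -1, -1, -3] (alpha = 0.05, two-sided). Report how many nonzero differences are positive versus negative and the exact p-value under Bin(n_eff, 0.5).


Step 1: Discard zero differences. Original n = 13; n_eff = number of nonzero differences = 11.
Nonzero differences (with sign): -4, -4, -7, +5, -5, -2, -9, -6, -1, -1, -3
Step 2: Count signs: positive = 1, negative = 10.
Step 3: Under H0: P(positive) = 0.5, so the number of positives S ~ Bin(11, 0.5).
Step 4: Two-sided exact p-value = sum of Bin(11,0.5) probabilities at or below the observed probability = 0.011719.
Step 5: alpha = 0.05. reject H0.

n_eff = 11, pos = 1, neg = 10, p = 0.011719, reject H0.


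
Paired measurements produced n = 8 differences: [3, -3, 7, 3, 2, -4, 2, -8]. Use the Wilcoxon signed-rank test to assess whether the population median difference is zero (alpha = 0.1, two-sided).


Step 1: Drop any zero differences (none here) and take |d_i|.
|d| = [3, 3, 7, 3, 2, 4, 2, 8]
Step 2: Midrank |d_i| (ties get averaged ranks).
ranks: |3|->4, |3|->4, |7|->7, |3|->4, |2|->1.5, |4|->6, |2|->1.5, |8|->8
Step 3: Attach original signs; sum ranks with positive sign and with negative sign.
W+ = 4 + 7 + 4 + 1.5 + 1.5 = 18
W- = 4 + 6 + 8 = 18
(Check: W+ + W- = 36 should equal n(n+1)/2 = 36.)
Step 4: Test statistic W = min(W+, W-) = 18.
Step 5: Ties in |d|, so use the tie-corrected normal approximation.
        E[W] = n(n+1)/4 = 8*9/4 = 18.
        Tie groups: |d|=2 (t=2), |d|=3 (t=3); sum(t^3 - t) = 30.
        Var[W] = n(n+1)(2n+1)/24 - sum(t^3-t)/48 = 1224/24 - 30/48 = 50.375.
        z = (W - E[W]) / sqrt(Var[W]) = (18 - 18) / 7.0975 = 0.0000.
        Two-sided p = 2*Phi(z) = 1.000000.
Step 6: alpha = 0.1. fail to reject H0.

W+ = 18, W- = 18, W = min = 18, p = 1.000000, fail to reject H0.


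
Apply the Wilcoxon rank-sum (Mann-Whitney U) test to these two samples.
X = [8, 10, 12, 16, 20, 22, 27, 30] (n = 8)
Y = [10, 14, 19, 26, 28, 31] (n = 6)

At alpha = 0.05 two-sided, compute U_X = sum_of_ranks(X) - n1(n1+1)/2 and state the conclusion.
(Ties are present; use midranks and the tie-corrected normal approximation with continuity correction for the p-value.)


Step 1: Combine and sort all 14 observations; assign midranks.
sorted (value, group): (8,X), (10,X), (10,Y), (12,X), (14,Y), (16,X), (19,Y), (20,X), (22,X), (26,Y), (27,X), (28,Y), (30,X), (31,Y)
ranks: 8->1, 10->2.5, 10->2.5, 12->4, 14->5, 16->6, 19->7, 20->8, 22->9, 26->10, 27->11, 28->12, 30->13, 31->14
Step 2: Rank sum for X: R1 = 1 + 2.5 + 4 + 6 + 8 + 9 + 11 + 13 = 54.5.
Step 3: U_X = R1 - n1(n1+1)/2 = 54.5 - 8*9/2 = 54.5 - 36 = 18.5.
       U_Y = n1*n2 - U_X = 48 - 18.5 = 29.5.
Step 4: Ties are present, so use the tie-corrected normal approximation (with continuity correction) for the p-value.
Step 5: p-value = 0.518145; compare to alpha = 0.05. fail to reject H0.

U_X = 18.5, p = 0.518145, fail to reject H0 at alpha = 0.05.


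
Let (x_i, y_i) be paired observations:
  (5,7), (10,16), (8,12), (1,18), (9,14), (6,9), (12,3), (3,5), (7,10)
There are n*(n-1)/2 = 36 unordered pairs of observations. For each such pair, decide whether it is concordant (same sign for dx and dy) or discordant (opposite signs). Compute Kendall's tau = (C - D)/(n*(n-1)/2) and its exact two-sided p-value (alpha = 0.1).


Step 1: Enumerate the 36 unordered pairs (i,j) with i<j and classify each by sign(x_j-x_i) * sign(y_j-y_i).
  (1,2):dx=+5,dy=+9->C; (1,3):dx=+3,dy=+5->C; (1,4):dx=-4,dy=+11->D; (1,5):dx=+4,dy=+7->C
  (1,6):dx=+1,dy=+2->C; (1,7):dx=+7,dy=-4->D; (1,8):dx=-2,dy=-2->C; (1,9):dx=+2,dy=+3->C
  (2,3):dx=-2,dy=-4->C; (2,4):dx=-9,dy=+2->D; (2,5):dx=-1,dy=-2->C; (2,6):dx=-4,dy=-7->C
  (2,7):dx=+2,dy=-13->D; (2,8):dx=-7,dy=-11->C; (2,9):dx=-3,dy=-6->C; (3,4):dx=-7,dy=+6->D
  (3,5):dx=+1,dy=+2->C; (3,6):dx=-2,dy=-3->C; (3,7):dx=+4,dy=-9->D; (3,8):dx=-5,dy=-7->C
  (3,9):dx=-1,dy=-2->C; (4,5):dx=+8,dy=-4->D; (4,6):dx=+5,dy=-9->D; (4,7):dx=+11,dy=-15->D
  (4,8):dx=+2,dy=-13->D; (4,9):dx=+6,dy=-8->D; (5,6):dx=-3,dy=-5->C; (5,7):dx=+3,dy=-11->D
  (5,8):dx=-6,dy=-9->C; (5,9):dx=-2,dy=-4->C; (6,7):dx=+6,dy=-6->D; (6,8):dx=-3,dy=-4->C
  (6,9):dx=+1,dy=+1->C; (7,8):dx=-9,dy=+2->D; (7,9):dx=-5,dy=+7->D; (8,9):dx=+4,dy=+5->C
Step 2: C = 21, D = 15, total pairs = 36.
Step 3: tau = (C - D)/(n(n-1)/2) = (21 - 15)/36 = 0.166667.
Step 4: Exact two-sided p-value (enumerate n! = 362880 permutations of y under H0): p = 0.612202.
Step 5: alpha = 0.1. fail to reject H0.

tau_b = 0.1667 (C=21, D=15), p = 0.612202, fail to reject H0.
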